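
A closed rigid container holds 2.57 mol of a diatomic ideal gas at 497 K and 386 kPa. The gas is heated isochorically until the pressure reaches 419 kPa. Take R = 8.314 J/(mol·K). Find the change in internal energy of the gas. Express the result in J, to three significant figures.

ΔU ≈ 2270 J

Constant volume ⇒ W = 0, so Q = ΔU = nCᵥΔT with Cᵥ = 5R/2 = 20.79 J/(mol·K).
At constant V, T₂/T₁ = P₂/P₁ ⇒ ΔT = T₁(P₂/P₁ − 1) = 497·(419/386 − 1) = 42.49 K.
ΔU = (2.57)(20.79)(42.49) = 2270 J.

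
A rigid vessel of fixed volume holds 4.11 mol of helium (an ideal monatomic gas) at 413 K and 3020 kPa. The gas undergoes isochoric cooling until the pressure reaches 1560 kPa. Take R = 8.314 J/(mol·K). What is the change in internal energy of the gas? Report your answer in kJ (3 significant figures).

Constant volume ⇒ W = 0, so Q = ΔU = nCᵥΔT with Cᵥ = 3R/2 = 12.47 J/(mol·K).
At constant V, T₂/T₁ = P₂/P₁ ⇒ ΔT = T₁(P₂/P₁ − 1) = 413·(1560/3020 − 1) = -199.7 K.
ΔU = (4.11)(12.47)(-199.7) = -10234 J.

ΔU ≈ -10.2 kJ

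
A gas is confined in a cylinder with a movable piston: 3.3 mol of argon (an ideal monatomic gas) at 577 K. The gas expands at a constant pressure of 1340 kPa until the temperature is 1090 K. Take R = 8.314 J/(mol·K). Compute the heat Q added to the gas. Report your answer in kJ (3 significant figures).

Isobaric: W = nRΔT = (3.3)(8.314)(513) = 14075 J.
ΔU = nCᵥΔT with Cᵥ = 3R/2: ΔU = (3.3)(12.47)(513) = 21112 J.
Q = ΔU + W = 21112 + 14075 = 35187 J.

Q ≈ 35.2 kJ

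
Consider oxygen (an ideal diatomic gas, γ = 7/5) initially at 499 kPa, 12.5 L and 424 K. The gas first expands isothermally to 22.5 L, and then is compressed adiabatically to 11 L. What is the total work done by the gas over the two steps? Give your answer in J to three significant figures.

Step 1 (isothermal): W = P₁V₁ ln(V₂/V₁) = (6238) ln(22.5/12.5) = 3666 J.
After step 1: P = 277.2 kPa, V = 22.5 L, T = 424 K.
Step 2 (adiabatic): W = (P₁V₁ − P₂V₂)/(γ−1) = (6238 − 8305)/0.4 = -5168 J.
W_total = 3666 − 5168 = -1502 J.

W_total ≈ -1500 J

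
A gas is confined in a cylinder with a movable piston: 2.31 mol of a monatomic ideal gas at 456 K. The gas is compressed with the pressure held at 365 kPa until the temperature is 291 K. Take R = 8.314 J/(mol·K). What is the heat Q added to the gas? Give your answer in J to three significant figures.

Q ≈ -7920 J

Isobaric: W = nRΔT = (2.31)(8.314)(-165) = -3169 J.
ΔU = nCᵥΔT with Cᵥ = 3R/2: ΔU = (2.31)(12.47)(-165) = -4753 J.
Q = ΔU + W = -4753 − 3169 = -7922 J.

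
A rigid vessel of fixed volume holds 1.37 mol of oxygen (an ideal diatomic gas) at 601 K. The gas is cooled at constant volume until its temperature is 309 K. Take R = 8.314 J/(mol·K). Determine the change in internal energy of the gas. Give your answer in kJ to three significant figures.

Constant volume ⇒ W = 0, so Q = ΔU = nCᵥΔT with Cᵥ = 5R/2 = 20.79 J/(mol·K).
ΔU = (1.37)(20.79)(309 − 601) = -8315 J.

ΔU ≈ -8.31 kJ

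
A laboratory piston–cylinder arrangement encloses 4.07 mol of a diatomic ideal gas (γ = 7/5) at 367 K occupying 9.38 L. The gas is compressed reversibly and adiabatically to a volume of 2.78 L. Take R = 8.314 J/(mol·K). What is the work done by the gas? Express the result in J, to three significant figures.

Adiabatic: TV^(γ−1) = const with γ = 7/5.
T₂ = T₁ (V₁/V₂)^(γ−1) = 367 × (9.38/2.78)^0.4 = 367 × 1.627 = 596.9 K.
W_by = nCᵥ(T₁ − T₂) = (4.07)(20.79)(367 − 596.9) = -19452 J.

W ≈ -19500 J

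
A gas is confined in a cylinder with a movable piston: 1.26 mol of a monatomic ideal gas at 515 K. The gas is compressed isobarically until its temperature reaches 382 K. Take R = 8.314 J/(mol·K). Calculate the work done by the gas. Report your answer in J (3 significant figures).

W ≈ -1390 J

Isobaric: W = P ΔV = nR ΔT.
W = (1.26)(8.314)(382 − 515) = -1393 J.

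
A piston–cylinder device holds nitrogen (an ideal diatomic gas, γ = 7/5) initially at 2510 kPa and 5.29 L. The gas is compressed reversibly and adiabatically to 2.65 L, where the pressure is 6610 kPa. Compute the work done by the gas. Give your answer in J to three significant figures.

Adiabatic: W = (P₁V₁ − P₂V₂)/(γ − 1) with γ = 7/5.
P₁V₁ = 13278 J, P₂V₂ = 17516 J.
W = (13278 − 17516) / 0.4 = -10597 J.

W ≈ -10600 J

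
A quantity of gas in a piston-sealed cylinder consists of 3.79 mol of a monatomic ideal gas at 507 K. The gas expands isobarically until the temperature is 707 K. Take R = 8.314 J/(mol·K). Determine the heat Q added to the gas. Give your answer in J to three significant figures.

Q ≈ 15800 J

Isobaric: W = nRΔT = (3.79)(8.314)(200) = 6302 J.
ΔU = nCᵥΔT with Cᵥ = 3R/2: ΔU = (3.79)(12.47)(200) = 9453 J.
Q = ΔU + W = 9453 + 6302 = 15755 J.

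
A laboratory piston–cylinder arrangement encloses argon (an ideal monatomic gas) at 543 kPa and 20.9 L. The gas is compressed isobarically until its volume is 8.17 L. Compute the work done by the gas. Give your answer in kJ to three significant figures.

Isobaric: W = P ΔV.
W = (543 kPa)(8.17 − 20.9 L) = (543)(-12.73) = -6912 J.

W ≈ -6.91 kJ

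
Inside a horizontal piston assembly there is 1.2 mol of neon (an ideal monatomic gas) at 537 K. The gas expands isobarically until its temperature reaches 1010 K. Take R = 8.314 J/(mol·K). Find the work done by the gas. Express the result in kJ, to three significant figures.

W ≈ 4.72 kJ

Isobaric: W = P ΔV = nR ΔT.
W = (1.2)(8.314)(1010 − 537) = 4719 J.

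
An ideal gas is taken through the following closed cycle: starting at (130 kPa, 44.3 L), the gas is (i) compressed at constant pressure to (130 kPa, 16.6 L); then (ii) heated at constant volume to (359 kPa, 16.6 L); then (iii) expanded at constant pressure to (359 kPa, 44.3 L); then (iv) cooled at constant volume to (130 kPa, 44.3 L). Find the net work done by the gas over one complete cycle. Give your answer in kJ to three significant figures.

Constant-volume legs do no work.
W(i) = (130)(16.6 − 44.3) = -3601 J; W(iii) = (359)(44.3 − 16.6) = 9944 J.
W_net = -3601 + 9944 = 6343 J (the clockwise enclosed area).

W_net ≈ 6.34 kJ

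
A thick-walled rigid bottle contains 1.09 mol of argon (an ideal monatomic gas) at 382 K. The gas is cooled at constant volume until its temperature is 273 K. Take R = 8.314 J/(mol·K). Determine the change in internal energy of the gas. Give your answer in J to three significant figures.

ΔU ≈ -1480 J

Constant volume ⇒ W = 0, so Q = ΔU = nCᵥΔT with Cᵥ = 3R/2 = 12.47 J/(mol·K).
ΔU = (1.09)(12.47)(273 − 382) = -1482 J.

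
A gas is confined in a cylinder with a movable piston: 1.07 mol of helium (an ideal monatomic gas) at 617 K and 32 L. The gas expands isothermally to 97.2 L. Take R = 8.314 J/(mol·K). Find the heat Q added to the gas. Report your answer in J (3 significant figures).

Q ≈ 6100 J

Isothermal ⇒ ΔU = 0, so Q = W = nRT ln(V₂/V₁).
Q = (1.07)(8.314)(617) ln(97.2/32) = 5489 × 1.111 = 6098 J.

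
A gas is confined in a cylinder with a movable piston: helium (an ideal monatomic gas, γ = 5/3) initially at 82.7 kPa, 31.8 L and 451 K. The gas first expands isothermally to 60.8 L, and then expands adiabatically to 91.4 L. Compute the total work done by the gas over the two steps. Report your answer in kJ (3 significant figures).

Step 1 (isothermal): W = P₁V₁ ln(V₂/V₁) = (2630) ln(60.8/31.8) = 1704 J.
After step 1: P = 43.25 kPa, V = 60.8 L, T = 451 K.
Step 2 (adiabatic): W = (P₁V₁ − P₂V₂)/(γ−1) = (2630 − 2004)/0.667 = 938.7 J.
W_total = 1704 + 938.7 = 2643 J.

W_total ≈ 2.64 kJ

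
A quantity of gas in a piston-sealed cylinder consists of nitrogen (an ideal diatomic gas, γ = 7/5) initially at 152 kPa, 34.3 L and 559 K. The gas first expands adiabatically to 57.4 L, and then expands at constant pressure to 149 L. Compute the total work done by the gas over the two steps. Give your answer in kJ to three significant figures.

W_total ≈ 9.20 kJ

Step 1 (adiabatic): W = (P₁V₁ − P₂V₂)/(γ−1) = (5214 − 4243)/0.4 = 2426 J.
After step 1: P = 73.92 kPa, V = 57.4 L, T = 455 K.
Step 2 (isobaric): W = PΔV = (73.92 kPa)(149 − 57.4 L) = 6771 J.
W_total = 2426 + 6771 = 9197 J.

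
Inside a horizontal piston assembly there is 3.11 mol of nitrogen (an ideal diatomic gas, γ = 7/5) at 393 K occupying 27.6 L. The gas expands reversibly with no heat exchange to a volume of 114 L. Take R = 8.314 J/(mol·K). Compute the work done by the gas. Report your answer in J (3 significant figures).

Adiabatic: TV^(γ−1) = const with γ = 7/5.
T₂ = T₁ (V₁/V₂)^(γ−1) = 393 × (27.6/114)^0.4 = 393 × 0.567 = 222.8 K.
W_by = nCᵥ(T₁ − T₂) = (3.11)(20.79)(393 − 222.8) = 10999 J.

W ≈ 11000 J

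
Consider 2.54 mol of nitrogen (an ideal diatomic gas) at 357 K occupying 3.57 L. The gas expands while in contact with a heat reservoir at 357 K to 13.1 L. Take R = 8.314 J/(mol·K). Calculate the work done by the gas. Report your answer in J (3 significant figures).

Isothermal: W = nRT ln(V₂/V₁).
W = (2.54)(8.314)(357) × ln(13.1/3.57)
  = 7539 × 1.3
W_by_gas = 9801 J.

W ≈ 9800 J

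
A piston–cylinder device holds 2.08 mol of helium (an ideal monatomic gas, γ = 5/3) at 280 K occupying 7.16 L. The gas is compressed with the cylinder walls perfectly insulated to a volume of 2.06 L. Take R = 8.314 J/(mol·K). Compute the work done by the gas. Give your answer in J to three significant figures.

W ≈ -9400 J

Adiabatic: TV^(γ−1) = const with γ = 5/3.
T₂ = T₁ (V₁/V₂)^(γ−1) = 280 × (7.16/2.06)^0.667 = 280 × 2.295 = 642.5 K.
W_by = nCᵥ(T₁ − T₂) = (2.08)(12.47)(280 − 642.5) = -9402 J.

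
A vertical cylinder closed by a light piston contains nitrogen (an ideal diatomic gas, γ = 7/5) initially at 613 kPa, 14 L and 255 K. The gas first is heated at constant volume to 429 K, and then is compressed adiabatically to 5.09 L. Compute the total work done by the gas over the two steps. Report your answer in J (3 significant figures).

W_total ≈ -18000 J

Step 1 (isochoric): W = 0 (constant volume).
After step 1: P = 1031 kPa (V unchanged).
Step 2 (adiabatic): W = (P₁V₁ − P₂V₂)/(γ−1) = (14438 − 21641)/0.4 = -18007 J.
W_total = 0 − 18007 = -18007 J.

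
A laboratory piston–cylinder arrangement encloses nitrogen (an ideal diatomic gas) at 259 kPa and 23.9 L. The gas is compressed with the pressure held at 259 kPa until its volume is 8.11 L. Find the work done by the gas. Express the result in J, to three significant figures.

W ≈ -4090 J

Isobaric: W = P ΔV.
W = (259 kPa)(8.11 − 23.9 L) = (259)(-15.79) = -4090 J.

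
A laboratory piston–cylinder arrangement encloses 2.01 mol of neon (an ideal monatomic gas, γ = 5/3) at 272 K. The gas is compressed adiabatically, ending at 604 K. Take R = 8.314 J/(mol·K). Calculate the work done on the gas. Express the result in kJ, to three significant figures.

Adiabatic ⇒ Q = 0, so W_by = −ΔU = nCᵥ(T₁ − T₂).
Cᵥ = 3R/2 = 12.47 J/(mol·K).
W = (2.01)(12.47)(272 − 604) = -8322 J.
Work on gas = −W_by = 8322 J.

W ≈ 8.32 kJ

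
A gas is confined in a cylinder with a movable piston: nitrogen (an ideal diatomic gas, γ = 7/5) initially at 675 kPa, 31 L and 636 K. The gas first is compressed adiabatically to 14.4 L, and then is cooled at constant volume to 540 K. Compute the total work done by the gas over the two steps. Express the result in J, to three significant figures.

Step 1 (adiabatic): W = (P₁V₁ − P₂V₂)/(γ−1) = (20925 − 28436)/0.4 = -18777 J.
Step 2 (isochoric): W = 0 (constant volume).
W_total = -18777 + 0 = -18777 J.

W_total ≈ -18800 J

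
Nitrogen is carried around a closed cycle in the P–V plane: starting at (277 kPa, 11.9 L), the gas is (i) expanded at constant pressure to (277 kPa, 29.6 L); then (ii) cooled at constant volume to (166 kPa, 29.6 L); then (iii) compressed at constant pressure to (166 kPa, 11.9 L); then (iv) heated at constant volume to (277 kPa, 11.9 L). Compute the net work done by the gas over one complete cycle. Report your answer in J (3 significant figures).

Constant-volume legs do no work.
W(i) = (277)(29.6 − 11.9) = 4903 J; W(iii) = (166)(11.9 − 29.6) = -2938 J.
W_net = 4903 − 2938 = 1965 J (the clockwise enclosed area).

W_net ≈ 1960 J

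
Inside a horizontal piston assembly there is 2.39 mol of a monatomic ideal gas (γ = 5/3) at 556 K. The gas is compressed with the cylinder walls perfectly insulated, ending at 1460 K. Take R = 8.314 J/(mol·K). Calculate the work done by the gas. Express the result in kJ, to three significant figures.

Adiabatic ⇒ Q = 0, so W_by = −ΔU = nCᵥ(T₁ − T₂).
Cᵥ = 3R/2 = 12.47 J/(mol·K).
W = (2.39)(12.47)(556 − 1460) = -26944 J.

W ≈ -26.9 kJ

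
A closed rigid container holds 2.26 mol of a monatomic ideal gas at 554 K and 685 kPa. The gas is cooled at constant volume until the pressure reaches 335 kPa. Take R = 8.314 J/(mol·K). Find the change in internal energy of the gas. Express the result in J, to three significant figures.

Constant volume ⇒ W = 0, so Q = ΔU = nCᵥΔT with Cᵥ = 3R/2 = 12.47 J/(mol·K).
At constant V, T₂/T₁ = P₂/P₁ ⇒ ΔT = T₁(P₂/P₁ − 1) = 554·(335/685 − 1) = -283.1 K.
ΔU = (2.26)(12.47)(-283.1) = -7978 J.

ΔU ≈ -7980 J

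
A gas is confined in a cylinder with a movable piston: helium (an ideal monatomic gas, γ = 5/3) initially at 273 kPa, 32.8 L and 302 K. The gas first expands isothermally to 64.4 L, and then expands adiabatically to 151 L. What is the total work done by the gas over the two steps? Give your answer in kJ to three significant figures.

Step 1 (isothermal): W = P₁V₁ ln(V₂/V₁) = (8954) ln(64.4/32.8) = 6041 J.
After step 1: P = 139 kPa, V = 64.4 L, T = 302 K.
Step 2 (adiabatic): W = (P₁V₁ − P₂V₂)/(γ−1) = (8954 − 5074)/0.667 = 5821 J.
W_total = 6041 + 5821 = 11863 J.

W_total ≈ 11.9 kJ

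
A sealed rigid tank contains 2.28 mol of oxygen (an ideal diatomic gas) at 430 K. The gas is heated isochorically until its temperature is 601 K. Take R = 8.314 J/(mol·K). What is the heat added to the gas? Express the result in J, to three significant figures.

Constant volume ⇒ W = 0, so Q = ΔU = nCᵥΔT with Cᵥ = 5R/2 = 20.79 J/(mol·K).
ΔU = (2.28)(20.79)(601 − 430) = 8104 J.

Q ≈ 8100 J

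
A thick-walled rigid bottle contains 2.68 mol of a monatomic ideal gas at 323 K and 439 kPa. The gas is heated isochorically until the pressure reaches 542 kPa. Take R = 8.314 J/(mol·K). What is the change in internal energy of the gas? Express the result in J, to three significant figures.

Constant volume ⇒ W = 0, so Q = ΔU = nCᵥΔT with Cᵥ = 3R/2 = 12.47 J/(mol·K).
At constant V, T₂/T₁ = P₂/P₁ ⇒ ΔT = T₁(P₂/P₁ − 1) = 323·(542/439 − 1) = 75.78 K.
ΔU = (2.68)(12.47)(75.78) = 2533 J.

ΔU ≈ 2530 J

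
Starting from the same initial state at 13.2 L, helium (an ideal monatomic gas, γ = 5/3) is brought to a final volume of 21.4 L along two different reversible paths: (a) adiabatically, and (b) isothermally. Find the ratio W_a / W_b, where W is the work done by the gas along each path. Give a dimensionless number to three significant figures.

W_a / W_b ≈ 0.855

Path (a) adiabatic: W = P₁V₁(1 − (V₁/V₂)^(γ−1))/(γ−1) → W_a/(P₁V₁) = 0.4131.
Path (b) isothermal: W = P₁V₁ ln(V₂/V₁) → W_b/(P₁V₁) = 0.4832.
W_a / W_b = 0.4131 / 0.4832 = 0.8549.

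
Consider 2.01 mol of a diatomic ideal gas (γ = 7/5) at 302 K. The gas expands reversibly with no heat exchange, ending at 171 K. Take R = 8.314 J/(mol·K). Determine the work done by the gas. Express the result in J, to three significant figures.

W ≈ 5470 J

Adiabatic ⇒ Q = 0, so W_by = −ΔU = nCᵥ(T₁ − T₂).
Cᵥ = 5R/2 = 20.79 J/(mol·K).
W = (2.01)(20.79)(302 − 171) = 5473 J.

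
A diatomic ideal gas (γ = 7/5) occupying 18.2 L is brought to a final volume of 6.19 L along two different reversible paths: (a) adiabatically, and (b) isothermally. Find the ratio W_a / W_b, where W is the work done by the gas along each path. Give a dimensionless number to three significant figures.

W_a / W_b ≈ 1.25

Path (a) adiabatic: W = P₁V₁(1 − (V₁/V₂)^(γ−1))/(γ−1) → W_a/(P₁V₁) = -1.349.
Path (b) isothermal: W = P₁V₁ ln(V₂/V₁) → W_b/(P₁V₁) = -1.078.
W_a / W_b = -1.349 / -1.078 = 1.25.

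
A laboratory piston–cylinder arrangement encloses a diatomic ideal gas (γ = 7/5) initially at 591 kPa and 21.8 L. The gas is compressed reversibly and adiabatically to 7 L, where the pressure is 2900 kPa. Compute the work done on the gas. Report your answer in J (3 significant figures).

W ≈ 18500 J

Adiabatic: W = (P₁V₁ − P₂V₂)/(γ − 1) with γ = 7/5.
P₁V₁ = 12884 J, P₂V₂ = 20300 J.
W = (12884 − 20300) / 0.4 = -18540 J.
Work on gas = −W_by = 18540 J.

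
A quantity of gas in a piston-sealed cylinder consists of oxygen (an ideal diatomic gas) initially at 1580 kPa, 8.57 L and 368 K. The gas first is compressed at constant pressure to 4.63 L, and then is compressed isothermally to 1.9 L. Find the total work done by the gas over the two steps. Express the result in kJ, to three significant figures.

W_total ≈ -12.7 kJ

Step 1 (isobaric): W = PΔV = (1580 kPa)(4.63 − 8.57 L) = -6225 J.
After step 1: P = 1580 kPa, V = 4.63 L, T = 198.8 K.
Step 2 (isothermal): W = P₁V₁ ln(V₂/V₁) = (7315) ln(1.9/4.63) = -6516 J.
W_total = -6225 − 6516 = -12741 J.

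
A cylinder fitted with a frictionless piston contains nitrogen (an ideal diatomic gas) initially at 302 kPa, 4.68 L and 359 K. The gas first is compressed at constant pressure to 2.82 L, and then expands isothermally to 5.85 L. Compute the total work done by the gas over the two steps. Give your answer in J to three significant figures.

Step 1 (isobaric): W = PΔV = (302 kPa)(2.82 − 4.68 L) = -561.7 J.
After step 1: P = 302 kPa, V = 2.82 L, T = 216.3 K.
Step 2 (isothermal): W = P₁V₁ ln(V₂/V₁) = (851.6) ln(5.85/2.82) = 621.4 J.
W_total = -561.7 + 621.4 = 59.73 J.

W_total ≈ 59.7 J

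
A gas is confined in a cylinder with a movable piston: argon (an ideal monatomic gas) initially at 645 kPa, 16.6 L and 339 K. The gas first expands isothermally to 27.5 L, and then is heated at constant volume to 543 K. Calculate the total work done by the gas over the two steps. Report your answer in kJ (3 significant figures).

W_total ≈ 5.40 kJ

Step 1 (isothermal): W = P₁V₁ ln(V₂/V₁) = (10707) ln(27.5/16.6) = 5405 J.
Step 2 (isochoric): W = 0 (constant volume).
W_total = 5405 + 0 = 5405 J.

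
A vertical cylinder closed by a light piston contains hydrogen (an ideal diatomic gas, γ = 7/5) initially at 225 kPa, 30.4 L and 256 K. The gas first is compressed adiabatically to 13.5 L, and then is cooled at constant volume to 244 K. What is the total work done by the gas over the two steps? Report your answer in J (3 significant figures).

Step 1 (adiabatic): W = (P₁V₁ − P₂V₂)/(γ−1) = (6840 − 9464)/0.4 = -6560 J.
Step 2 (isochoric): W = 0 (constant volume).
W_total = -6560 + 0 = -6560 J.

W_total ≈ -6560 J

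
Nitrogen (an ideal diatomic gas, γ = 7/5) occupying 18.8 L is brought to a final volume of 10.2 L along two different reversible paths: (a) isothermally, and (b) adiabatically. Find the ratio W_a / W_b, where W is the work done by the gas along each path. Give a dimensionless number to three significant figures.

W_a / W_b ≈ 0.883

Path (a) isothermal: W = P₁V₁ ln(V₂/V₁) → W_a/(P₁V₁) = -0.6115.
Path (b) adiabatic: W = P₁V₁(1 − (V₁/V₂)^(γ−1))/(γ−1) → W_b/(P₁V₁) = -0.6927.
W_a / W_b = -0.6115 / -0.6927 = 0.8827.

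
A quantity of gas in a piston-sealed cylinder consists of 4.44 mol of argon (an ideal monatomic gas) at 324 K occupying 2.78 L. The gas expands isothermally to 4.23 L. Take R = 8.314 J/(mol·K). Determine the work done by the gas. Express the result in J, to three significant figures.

W ≈ 5020 J

Isothermal: W = nRT ln(V₂/V₁).
W = (4.44)(8.314)(324) × ln(4.23/2.78)
  = 11960 × 0.4198
W_by_gas = 5020 J.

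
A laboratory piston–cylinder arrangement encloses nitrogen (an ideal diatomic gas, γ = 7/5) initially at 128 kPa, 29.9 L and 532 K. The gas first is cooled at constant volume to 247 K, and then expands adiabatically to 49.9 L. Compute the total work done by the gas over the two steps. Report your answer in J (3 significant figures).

W_total ≈ 823 J

Step 1 (isochoric): W = 0 (constant volume).
After step 1: P = 59.43 kPa (V unchanged).
Step 2 (adiabatic): W = (P₁V₁ − P₂V₂)/(γ−1) = (1777 − 1448)/0.4 = 822.9 J.
W_total = 0 + 822.9 = 822.9 J.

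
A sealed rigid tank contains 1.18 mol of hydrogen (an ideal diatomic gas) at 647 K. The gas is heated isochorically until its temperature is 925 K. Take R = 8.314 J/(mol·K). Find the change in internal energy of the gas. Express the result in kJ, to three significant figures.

ΔU ≈ 6.82 kJ

Constant volume ⇒ W = 0, so Q = ΔU = nCᵥΔT with Cᵥ = 5R/2 = 20.79 J/(mol·K).
ΔU = (1.18)(20.79)(925 − 647) = 6818 J.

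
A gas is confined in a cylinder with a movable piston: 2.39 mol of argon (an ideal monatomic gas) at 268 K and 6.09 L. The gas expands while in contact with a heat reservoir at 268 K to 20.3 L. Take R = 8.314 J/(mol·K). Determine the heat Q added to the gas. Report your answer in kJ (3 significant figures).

Isothermal ⇒ ΔU = 0, so Q = W = nRT ln(V₂/V₁).
Q = (2.39)(8.314)(268) ln(20.3/6.09) = 5325 × 1.204 = 6411 J.

Q ≈ 6.41 kJ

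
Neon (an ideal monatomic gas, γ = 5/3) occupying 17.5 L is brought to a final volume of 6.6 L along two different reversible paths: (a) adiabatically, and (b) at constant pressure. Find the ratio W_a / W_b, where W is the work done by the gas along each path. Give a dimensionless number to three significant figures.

Path (a) adiabatic: W = P₁V₁(1 − (V₁/V₂)^(γ−1))/(γ−1) → W_a/(P₁V₁) = -1.374.
Path (b) isobaric: W = P₁(V₂ − V₁) → W_b/(P₁V₁) = -0.6229.
W_a / W_b = -1.374 / -0.6229 = 2.205.

W_a / W_b ≈ 2.21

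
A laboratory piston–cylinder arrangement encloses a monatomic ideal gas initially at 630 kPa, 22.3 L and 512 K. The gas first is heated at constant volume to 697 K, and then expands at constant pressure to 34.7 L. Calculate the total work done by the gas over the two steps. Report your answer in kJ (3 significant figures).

W_total ≈ 10.6 kJ

Step 1 (isochoric): W = 0 (constant volume).
After step 1: P = 857.6 kPa (V unchanged).
Step 2 (isobaric): W = PΔV = (857.6 kPa)(34.7 − 22.3 L) = 10635 J.
W_total = 0 + 10635 = 10635 J.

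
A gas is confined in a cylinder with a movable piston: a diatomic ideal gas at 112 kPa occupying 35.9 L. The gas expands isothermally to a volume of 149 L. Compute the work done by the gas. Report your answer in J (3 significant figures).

W ≈ 5720 J

Isothermal: W = nRT ln(V₂/V₁) = P₁V₁ ln(V₂/V₁).
P₁V₁ = (112 kPa)(35.9 L) = 4021 J.
W = 4021 × ln(149/35.9) = 4021 × 1.423
W_by_gas = 5722 J.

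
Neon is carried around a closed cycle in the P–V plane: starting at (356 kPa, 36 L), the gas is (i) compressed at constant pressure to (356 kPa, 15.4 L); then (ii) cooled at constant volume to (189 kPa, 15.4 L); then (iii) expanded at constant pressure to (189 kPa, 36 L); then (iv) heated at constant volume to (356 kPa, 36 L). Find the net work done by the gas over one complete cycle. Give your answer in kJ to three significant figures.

W_net ≈ -3.44 kJ

Constant-volume legs do no work.
W(i) = (356)(15.4 − 36) = -7334 J; W(iii) = (189)(36 − 15.4) = 3893 J.
W_net = -7334 + 3893 = -3440 J (the counter-clockwise enclosed area).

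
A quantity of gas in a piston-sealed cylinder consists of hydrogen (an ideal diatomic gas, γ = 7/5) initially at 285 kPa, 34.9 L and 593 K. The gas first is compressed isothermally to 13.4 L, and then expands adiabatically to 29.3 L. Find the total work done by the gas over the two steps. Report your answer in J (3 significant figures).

Step 1 (isothermal): W = P₁V₁ ln(V₂/V₁) = (9946) ln(13.4/34.9) = -9521 J.
After step 1: P = 742.3 kPa, V = 13.4 L, T = 593 K.
Step 2 (adiabatic): W = (P₁V₁ − P₂V₂)/(γ−1) = (9946 − 7274)/0.4 = 6682 J.
W_total = -9521 + 6682 = -2840 J.

W_total ≈ -2840 J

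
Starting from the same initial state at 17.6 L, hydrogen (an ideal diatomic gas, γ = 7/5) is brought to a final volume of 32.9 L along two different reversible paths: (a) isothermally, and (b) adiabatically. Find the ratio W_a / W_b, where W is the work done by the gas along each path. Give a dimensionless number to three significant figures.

W_a / W_b ≈ 1.13

Path (a) isothermal: W = P₁V₁ ln(V₂/V₁) → W_a/(P₁V₁) = 0.6256.
Path (b) adiabatic: W = P₁V₁(1 − (V₁/V₂)^(γ−1))/(γ−1) → W_b/(P₁V₁) = 0.5534.
W_a / W_b = 0.6256 / 0.5534 = 1.13.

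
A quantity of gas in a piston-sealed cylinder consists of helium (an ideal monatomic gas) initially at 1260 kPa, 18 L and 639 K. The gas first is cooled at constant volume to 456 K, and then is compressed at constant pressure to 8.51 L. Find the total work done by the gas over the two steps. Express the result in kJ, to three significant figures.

Step 1 (isochoric): W = 0 (constant volume).
After step 1: P = 899.2 kPa (V unchanged).
Step 2 (isobaric): W = PΔV = (899.2 kPa)(8.51 − 18 L) = -8533 J.
W_total = 0 − 8533 = -8533 J.

W_total ≈ -8.53 kJ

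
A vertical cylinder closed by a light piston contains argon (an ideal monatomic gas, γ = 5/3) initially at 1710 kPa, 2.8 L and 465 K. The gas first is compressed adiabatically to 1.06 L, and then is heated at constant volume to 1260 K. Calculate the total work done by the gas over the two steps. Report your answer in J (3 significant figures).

W_total ≈ -6540 J

Step 1 (adiabatic): W = (P₁V₁ − P₂V₂)/(γ−1) = (4788 − 9149)/0.667 = -6542 J.
Step 2 (isochoric): W = 0 (constant volume).
W_total = -6542 + 0 = -6542 J.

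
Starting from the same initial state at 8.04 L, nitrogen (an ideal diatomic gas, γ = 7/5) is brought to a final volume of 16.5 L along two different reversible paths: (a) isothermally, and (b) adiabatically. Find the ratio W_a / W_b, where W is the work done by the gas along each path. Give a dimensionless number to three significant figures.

Path (a) isothermal: W = P₁V₁ ln(V₂/V₁) → W_a/(P₁V₁) = 0.7189.
Path (b) adiabatic: W = P₁V₁(1 − (V₁/V₂)^(γ−1))/(γ−1) → W_b/(P₁V₁) = 0.6248.
W_a / W_b = 0.7189 / 0.6248 = 1.151.

W_a / W_b ≈ 1.15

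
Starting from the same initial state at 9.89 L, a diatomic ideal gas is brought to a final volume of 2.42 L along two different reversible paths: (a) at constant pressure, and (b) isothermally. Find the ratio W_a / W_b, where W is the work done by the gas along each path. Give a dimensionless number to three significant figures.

W_a / W_b ≈ 0.537

Path (a) isobaric: W = P₁(V₂ − V₁) → W_a/(P₁V₁) = -0.7553.
Path (b) isothermal: W = P₁V₁ ln(V₂/V₁) → W_b/(P₁V₁) = -1.408.
W_a / W_b = -0.7553 / -1.408 = 0.5365.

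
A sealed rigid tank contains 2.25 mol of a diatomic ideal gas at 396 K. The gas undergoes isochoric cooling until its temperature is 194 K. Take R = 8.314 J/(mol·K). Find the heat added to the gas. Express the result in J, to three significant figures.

Constant volume ⇒ W = 0, so Q = ΔU = nCᵥΔT with Cᵥ = 5R/2 = 20.79 J/(mol·K).
ΔU = (2.25)(20.79)(194 − 396) = -9447 J.

Q ≈ -9450 J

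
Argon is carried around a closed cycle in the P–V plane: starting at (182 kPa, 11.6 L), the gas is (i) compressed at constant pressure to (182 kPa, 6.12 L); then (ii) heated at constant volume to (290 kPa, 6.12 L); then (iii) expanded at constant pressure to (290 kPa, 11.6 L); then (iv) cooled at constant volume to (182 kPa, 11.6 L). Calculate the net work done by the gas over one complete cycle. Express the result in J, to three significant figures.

Constant-volume legs do no work.
W(i) = (182)(6.12 − 11.6) = -997.4 J; W(iii) = (290)(11.6 − 6.12) = 1589 J.
W_net = -997.4 + 1589 = 591.8 J (the clockwise enclosed area).

W_net ≈ 592 J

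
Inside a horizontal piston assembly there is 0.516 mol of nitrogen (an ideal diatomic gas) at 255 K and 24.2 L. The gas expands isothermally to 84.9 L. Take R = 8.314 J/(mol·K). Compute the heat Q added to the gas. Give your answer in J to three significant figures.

Q ≈ 1370 J

Isothermal ⇒ ΔU = 0, so Q = W = nRT ln(V₂/V₁).
Q = (0.516)(8.314)(255) ln(84.9/24.2) = 1094 × 1.255 = 1373 J.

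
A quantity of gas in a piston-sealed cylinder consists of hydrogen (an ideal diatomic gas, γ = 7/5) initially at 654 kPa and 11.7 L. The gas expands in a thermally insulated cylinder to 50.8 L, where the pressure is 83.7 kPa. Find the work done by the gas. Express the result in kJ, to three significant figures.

Adiabatic: W = (P₁V₁ − P₂V₂)/(γ − 1) with γ = 7/5.
P₁V₁ = 7652 J, P₂V₂ = 4252 J.
W = (7652 − 4252) / 0.4 = 8500 J.

W ≈ 8.50 kJ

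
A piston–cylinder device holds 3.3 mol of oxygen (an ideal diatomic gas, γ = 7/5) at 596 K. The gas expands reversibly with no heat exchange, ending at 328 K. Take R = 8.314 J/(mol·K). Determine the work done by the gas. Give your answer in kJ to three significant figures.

W ≈ 18.4 kJ

Adiabatic ⇒ Q = 0, so W_by = −ΔU = nCᵥ(T₁ − T₂).
Cᵥ = 5R/2 = 20.79 J/(mol·K).
W = (3.3)(20.79)(596 − 328) = 18382 J.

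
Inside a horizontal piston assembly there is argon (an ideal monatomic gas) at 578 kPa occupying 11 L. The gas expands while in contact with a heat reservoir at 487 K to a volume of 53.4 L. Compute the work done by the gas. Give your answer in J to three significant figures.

Isothermal: W = nRT ln(V₂/V₁) = P₁V₁ ln(V₂/V₁).
P₁V₁ = (578 kPa)(11 L) = 6358 J.
W = 6358 × ln(53.4/11) = 6358 × 1.58
W_by_gas = 10045 J.

W ≈ 10000 J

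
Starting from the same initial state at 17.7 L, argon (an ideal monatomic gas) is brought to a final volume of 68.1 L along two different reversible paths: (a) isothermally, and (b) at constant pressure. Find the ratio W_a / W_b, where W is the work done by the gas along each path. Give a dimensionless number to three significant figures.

W_a / W_b ≈ 0.473

Path (a) isothermal: W = P₁V₁ ln(V₂/V₁) → W_a/(P₁V₁) = 1.347.
Path (b) isobaric: W = P₁(V₂ − V₁) → W_b/(P₁V₁) = 2.847.
W_a / W_b = 1.347 / 2.847 = 0.4732.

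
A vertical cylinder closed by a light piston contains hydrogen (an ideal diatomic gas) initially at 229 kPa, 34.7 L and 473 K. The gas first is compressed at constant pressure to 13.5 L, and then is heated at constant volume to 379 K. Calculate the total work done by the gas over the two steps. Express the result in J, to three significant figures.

W_total ≈ -4850 J

Step 1 (isobaric): W = PΔV = (229 kPa)(13.5 − 34.7 L) = -4855 J.
Step 2 (isochoric): W = 0 (constant volume).
W_total = -4855 + 0 = -4855 J.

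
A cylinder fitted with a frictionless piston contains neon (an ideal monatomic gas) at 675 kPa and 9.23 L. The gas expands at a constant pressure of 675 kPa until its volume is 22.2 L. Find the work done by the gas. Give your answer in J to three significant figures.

W ≈ 8750 J

Isobaric: W = P ΔV.
W = (675 kPa)(22.2 − 9.23 L) = (675)(12.97) = 8755 J.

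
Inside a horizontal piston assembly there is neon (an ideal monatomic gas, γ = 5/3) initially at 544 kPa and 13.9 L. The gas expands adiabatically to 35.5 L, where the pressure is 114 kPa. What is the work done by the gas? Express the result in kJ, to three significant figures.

Adiabatic: W = (P₁V₁ − P₂V₂)/(γ − 1) with γ = 5/3.
P₁V₁ = 7562 J, P₂V₂ = 4047 J.
W = (7562 − 4047) / 0.6667 = 5272 J.

W ≈ 5.27 kJ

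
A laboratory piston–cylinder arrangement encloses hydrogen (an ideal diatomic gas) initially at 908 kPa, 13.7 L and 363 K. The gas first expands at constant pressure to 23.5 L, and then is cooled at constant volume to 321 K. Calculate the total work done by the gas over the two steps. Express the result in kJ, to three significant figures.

Step 1 (isobaric): W = PΔV = (908 kPa)(23.5 − 13.7 L) = 8898 J.
Step 2 (isochoric): W = 0 (constant volume).
W_total = 8898 + 0 = 8898 J.

W_total ≈ 8.90 kJ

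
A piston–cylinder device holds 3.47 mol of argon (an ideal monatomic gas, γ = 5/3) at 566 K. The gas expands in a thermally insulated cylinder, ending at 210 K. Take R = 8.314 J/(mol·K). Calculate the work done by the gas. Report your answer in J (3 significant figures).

Adiabatic ⇒ Q = 0, so W_by = −ΔU = nCᵥ(T₁ − T₂).
Cᵥ = 3R/2 = 12.47 J/(mol·K).
W = (3.47)(12.47)(566 − 210) = 15406 J.

W ≈ 15400 J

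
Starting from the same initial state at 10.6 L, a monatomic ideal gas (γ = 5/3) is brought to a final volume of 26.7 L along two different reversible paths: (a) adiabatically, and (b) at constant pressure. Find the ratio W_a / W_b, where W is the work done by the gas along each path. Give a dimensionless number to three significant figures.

Path (a) adiabatic: W = P₁V₁(1 − (V₁/V₂)^(γ−1))/(γ−1) → W_a/(P₁V₁) = 0.6897.
Path (b) isobaric: W = P₁(V₂ − V₁) → W_b/(P₁V₁) = 1.519.
W_a / W_b = 0.6897 / 1.519 = 0.4541.

W_a / W_b ≈ 0.454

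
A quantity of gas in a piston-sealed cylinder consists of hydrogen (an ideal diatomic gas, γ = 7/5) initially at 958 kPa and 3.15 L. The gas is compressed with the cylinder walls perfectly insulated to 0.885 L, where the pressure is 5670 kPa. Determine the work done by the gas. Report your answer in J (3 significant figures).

Adiabatic: W = (P₁V₁ − P₂V₂)/(γ − 1) with γ = 7/5.
P₁V₁ = 3018 J, P₂V₂ = 5018 J.
W = (3018 − 5018) / 0.4 = -5001 J.

W ≈ -5000 J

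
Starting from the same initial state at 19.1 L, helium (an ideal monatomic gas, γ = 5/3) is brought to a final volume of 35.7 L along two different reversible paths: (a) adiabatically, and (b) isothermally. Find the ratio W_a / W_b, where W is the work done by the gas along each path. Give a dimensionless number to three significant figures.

W_a / W_b ≈ 0.818

Path (a) adiabatic: W = P₁V₁(1 − (V₁/V₂)^(γ−1))/(γ−1) → W_a/(P₁V₁) = 0.5114.
Path (b) isothermal: W = P₁V₁ ln(V₂/V₁) → W_b/(P₁V₁) = 0.6255.
W_a / W_b = 0.5114 / 0.6255 = 0.8177.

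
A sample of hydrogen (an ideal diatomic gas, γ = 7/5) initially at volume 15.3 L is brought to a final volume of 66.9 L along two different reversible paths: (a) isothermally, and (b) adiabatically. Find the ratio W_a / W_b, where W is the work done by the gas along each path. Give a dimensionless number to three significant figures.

W_a / W_b ≈ 1.32

Path (a) isothermal: W = P₁V₁ ln(V₂/V₁) → W_a/(P₁V₁) = 1.475.
Path (b) adiabatic: W = P₁V₁(1 − (V₁/V₂)^(γ−1))/(γ−1) → W_b/(P₁V₁) = 1.114.
W_a / W_b = 1.475 / 1.114 = 1.324.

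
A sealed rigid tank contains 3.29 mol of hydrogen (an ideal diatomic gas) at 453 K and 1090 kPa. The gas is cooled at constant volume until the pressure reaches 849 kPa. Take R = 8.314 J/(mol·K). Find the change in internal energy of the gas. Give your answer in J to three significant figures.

Constant volume ⇒ W = 0, so Q = ΔU = nCᵥΔT with Cᵥ = 5R/2 = 20.79 J/(mol·K).
At constant V, T₂/T₁ = P₂/P₁ ⇒ ΔT = T₁(P₂/P₁ − 1) = 453·(849/1090 − 1) = -100.2 K.
ΔU = (3.29)(20.79)(-100.2) = -6849 J.

ΔU ≈ -6850 J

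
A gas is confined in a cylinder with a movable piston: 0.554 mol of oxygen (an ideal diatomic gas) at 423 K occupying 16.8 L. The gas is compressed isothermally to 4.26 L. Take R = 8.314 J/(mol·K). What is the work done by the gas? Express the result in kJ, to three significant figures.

W ≈ -2.67 kJ

Isothermal: W = nRT ln(V₂/V₁).
W = (0.554)(8.314)(423) × ln(4.26/16.8)
  = 1948 × -1.372
W_by_gas = -2673 J.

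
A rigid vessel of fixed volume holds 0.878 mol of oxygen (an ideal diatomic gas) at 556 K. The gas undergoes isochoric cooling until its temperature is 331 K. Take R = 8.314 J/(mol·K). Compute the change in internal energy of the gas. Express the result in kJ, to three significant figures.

Constant volume ⇒ W = 0, so Q = ΔU = nCᵥΔT with Cᵥ = 5R/2 = 20.79 J/(mol·K).
ΔU = (0.878)(20.79)(331 − 556) = -4106 J.

ΔU ≈ -4.11 kJ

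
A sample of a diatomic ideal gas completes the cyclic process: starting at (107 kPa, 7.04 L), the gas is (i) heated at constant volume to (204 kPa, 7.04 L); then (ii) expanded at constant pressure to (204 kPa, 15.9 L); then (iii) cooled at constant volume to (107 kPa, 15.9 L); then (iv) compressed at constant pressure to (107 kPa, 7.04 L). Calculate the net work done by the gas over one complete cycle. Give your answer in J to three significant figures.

Constant-volume legs do no work.
W(ii) = (204)(15.9 − 7.04) = 1807 J; W(iv) = (107)(7.04 − 15.9) = -948 J.
W_net = 1807 − 948 = 859.4 J (the clockwise enclosed area).

W_net ≈ 859 J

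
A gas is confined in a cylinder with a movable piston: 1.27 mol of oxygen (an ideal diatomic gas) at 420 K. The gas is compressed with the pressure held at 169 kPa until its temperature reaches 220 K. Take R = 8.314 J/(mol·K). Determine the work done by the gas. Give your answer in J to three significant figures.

Isobaric: W = P ΔV = nR ΔT.
W = (1.27)(8.314)(220 − 420) = -2112 J.

W ≈ -2110 J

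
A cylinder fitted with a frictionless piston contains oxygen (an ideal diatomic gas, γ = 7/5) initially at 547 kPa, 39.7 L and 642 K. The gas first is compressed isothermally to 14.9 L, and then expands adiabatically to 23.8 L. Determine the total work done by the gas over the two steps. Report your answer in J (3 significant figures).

Step 1 (isothermal): W = P₁V₁ ln(V₂/V₁) = (21716) ln(14.9/39.7) = -21281 J.
After step 1: P = 1457 kPa, V = 14.9 L, T = 642 K.
Step 2 (adiabatic): W = (P₁V₁ − P₂V₂)/(γ−1) = (21716 − 18006)/0.4 = 9274 J.
W_total = -21281 + 9274 = -12007 J.

W_total ≈ -12000 J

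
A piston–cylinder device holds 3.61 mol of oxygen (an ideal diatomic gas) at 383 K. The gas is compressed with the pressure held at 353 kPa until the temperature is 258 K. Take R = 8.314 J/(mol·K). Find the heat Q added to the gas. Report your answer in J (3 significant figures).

Q ≈ -13100 J

Isobaric: W = nRΔT = (3.61)(8.314)(-125) = -3752 J.
ΔU = nCᵥΔT with Cᵥ = 5R/2: ΔU = (3.61)(20.79)(-125) = -9379 J.
Q = ΔU + W = -9379 − 3752 = -13131 J.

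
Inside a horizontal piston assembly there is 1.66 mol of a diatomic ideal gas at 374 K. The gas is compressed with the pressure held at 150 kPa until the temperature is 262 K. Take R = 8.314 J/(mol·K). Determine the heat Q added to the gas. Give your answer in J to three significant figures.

Q ≈ -5410 J

Isobaric: W = nRΔT = (1.66)(8.314)(-112) = -1546 J.
ΔU = nCᵥΔT with Cᵥ = 5R/2: ΔU = (1.66)(20.79)(-112) = -3864 J.
Q = ΔU + W = -3864 − 1546 = -5410 J.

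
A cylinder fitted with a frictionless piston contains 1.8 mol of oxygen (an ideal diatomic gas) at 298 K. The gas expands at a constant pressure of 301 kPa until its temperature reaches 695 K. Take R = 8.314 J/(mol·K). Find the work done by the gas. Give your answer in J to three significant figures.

Isobaric: W = P ΔV = nR ΔT.
W = (1.8)(8.314)(695 − 298) = 5941 J.

W ≈ 5940 J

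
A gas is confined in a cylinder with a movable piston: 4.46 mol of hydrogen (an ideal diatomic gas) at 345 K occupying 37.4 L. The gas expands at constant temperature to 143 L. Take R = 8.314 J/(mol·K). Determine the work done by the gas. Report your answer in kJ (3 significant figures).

Isothermal: W = nRT ln(V₂/V₁).
W = (4.46)(8.314)(345) × ln(143/37.4)
  = 12793 × 1.341
W_by_gas = 17157 J.

W ≈ 17.2 kJ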